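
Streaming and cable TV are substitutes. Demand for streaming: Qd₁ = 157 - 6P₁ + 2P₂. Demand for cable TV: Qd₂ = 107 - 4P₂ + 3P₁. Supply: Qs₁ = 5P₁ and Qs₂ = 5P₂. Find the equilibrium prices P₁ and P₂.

P₁ = 1627/93, P₂ = 1648/93

Market 1: 157 - 6P₁ + 2P₂ = 5P₁ → 11P₁ - 2P₂ = 157.
Market 2: 9P₂ - 3P₁ = 107.
Eliminating P₂: 9×(1) + 2×(2) gives 93P₁ = 1627, so P₁ = 1627/93.
Back-substitute into (2): P₂ = (107 + 3×1627/93) / 9 = 1648/93.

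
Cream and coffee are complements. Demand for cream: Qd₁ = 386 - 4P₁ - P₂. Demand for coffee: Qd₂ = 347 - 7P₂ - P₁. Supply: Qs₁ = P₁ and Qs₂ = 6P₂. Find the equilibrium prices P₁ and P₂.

Market 1: 386 - 4P₁ - P₂ = P₁ → 5P₁ + P₂ = 386.
Market 2: 13P₂ + P₁ = 347.
Eliminating P₂: 13×(1) − 1×(2) gives 64P₁ = 4671, so P₁ = 72.984375.
Back-substitute into (2): P₂ = (347 − 1×72.984375) / 13 = 21.078125.

P₁ = 72.984375, P₂ = 21.078125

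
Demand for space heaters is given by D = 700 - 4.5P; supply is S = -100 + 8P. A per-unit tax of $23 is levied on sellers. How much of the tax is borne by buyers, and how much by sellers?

Buyers bear $14.72, sellers bear $8.28

Pre-tax equilibrium: P* = 64, Q* = 412.
Tax on sellers shifts supply to S = -100 + 8(P − 23) = -284 + 8P.
700 - 4.5P = -284 + 8P gives buyer price Pb = 78.72; sellers receive Ps = 78.72 − 23 = 55.72.
New quantity: Q = 700 − 4.5(78.72) = 345.76.
Buyer burden = 78.72 − 64 = 14.72; seller burden = 64 − 55.72 = 8.28.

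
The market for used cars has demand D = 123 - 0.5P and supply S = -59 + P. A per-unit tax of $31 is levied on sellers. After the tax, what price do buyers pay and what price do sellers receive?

Buyers pay $142, sellers receive $111

Pre-tax equilibrium: P* = 364/3, Q* = 187/3.
Tax on sellers shifts supply to S = -59 + 1(P − 31) = -90 + P.
123 - 0.5P = -90 + P gives buyer price Pb = 142; sellers receive Ps = 142 − 31 = 111.
New quantity: Q = 123 − 0.5(142) = 52.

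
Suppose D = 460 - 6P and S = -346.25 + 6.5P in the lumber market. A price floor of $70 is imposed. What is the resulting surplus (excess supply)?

Surplus = 68.75

Equilibrium price would be P* = 64.5, so the floor at 70 binds.
At P = 70: D = 40, S = 108.75.
Surplus = 108.75 − 40 = 68.75.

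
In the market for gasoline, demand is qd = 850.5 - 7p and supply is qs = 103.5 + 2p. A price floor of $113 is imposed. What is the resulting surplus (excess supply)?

Equilibrium price would be p* = 83, so the floor at 113 binds.
At p = 113: qd = 59.5, qs = 329.5.
Surplus = 329.5 − 59.5 = 270.

Surplus = 270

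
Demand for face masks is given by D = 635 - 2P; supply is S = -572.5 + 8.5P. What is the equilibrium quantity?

Q* = 405

Set D = S: 635 - 2P = -572.5 + 8.5P.
1207.5 = 10.5P, so P* = 115.
Q* = 635 − 2(115) = 405.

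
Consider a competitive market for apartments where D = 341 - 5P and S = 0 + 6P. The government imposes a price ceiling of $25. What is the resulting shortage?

Shortage = 66

Equilibrium price would be P* = 31, so the ceiling at 25 binds.
At P = 25: D = 341 − 5(25) = 216, S = 0 + 6(25) = 150.
Shortage = 216 − 150 = 66.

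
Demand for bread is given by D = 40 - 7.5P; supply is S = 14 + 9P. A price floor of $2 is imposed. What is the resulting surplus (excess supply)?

Surplus = 7

Equilibrium price would be P* = 52/33, so the floor at 2 binds.
At P = 2: D = 25, S = 32.
Surplus = 32 − 25 = 7.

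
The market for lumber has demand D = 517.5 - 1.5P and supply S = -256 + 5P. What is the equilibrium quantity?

Set D = S: 517.5 - 1.5P = -256 + 5P.
773.5 = 6.5P, so P* = 119.
Q* = 517.5 − 1.5(119) = 339.

Q* = 339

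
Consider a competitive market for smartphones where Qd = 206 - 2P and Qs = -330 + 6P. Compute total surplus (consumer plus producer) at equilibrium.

Total surplus = 1728

Equilibrium: 206 - 2P = -330 + 6P gives P* = 67, Q* = 72.
Demand choke price: P = 103; supply starts at P = 55.
CS = ½(103 − 67)(72) = 1296; PS = ½(67 − 55)(72) = 432.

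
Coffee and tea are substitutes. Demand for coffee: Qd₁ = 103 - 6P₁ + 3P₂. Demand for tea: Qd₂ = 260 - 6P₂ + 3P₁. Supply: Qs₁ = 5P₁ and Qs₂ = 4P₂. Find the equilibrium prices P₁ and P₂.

P₁ = 1810/101, P₂ = 3169/101

Market 1: 103 - 6P₁ + 3P₂ = 5P₁ → 11P₁ - 3P₂ = 103.
Market 2: 10P₂ - 3P₁ = 260.
Eliminating P₂: 10×(1) + 3×(2) gives 101P₁ = 1810, so P₁ = 1810/101.
Back-substitute into (2): P₂ = (260 + 3×1810/101) / 10 = 3169/101.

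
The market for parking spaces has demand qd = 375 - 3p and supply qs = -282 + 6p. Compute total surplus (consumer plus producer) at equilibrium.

Equilibrium: 375 - 3p = -282 + 6p gives p* = 73, q* = 156.
Demand choke price: p = 125; supply starts at p = 47.
CS = ½(125 − 73)(156) = 4056; PS = ½(73 − 47)(156) = 2028.

Total surplus = 6084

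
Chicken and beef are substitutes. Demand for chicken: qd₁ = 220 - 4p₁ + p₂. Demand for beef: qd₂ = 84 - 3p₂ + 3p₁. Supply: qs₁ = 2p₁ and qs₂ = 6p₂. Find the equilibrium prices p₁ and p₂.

Market 1: 220 - 4p₁ + p₂ = 2p₁ → 6p₁ - p₂ = 220.
Market 2: 9p₂ - 3p₁ = 84.
Eliminating p₂: 9×(1) + 1×(2) gives 51p₁ = 2064, so p₁ = 688/17.
Back-substitute into (2): p₂ = (84 + 3×688/17) / 9 = 388/17.

p₁ = 688/17, p₂ = 388/17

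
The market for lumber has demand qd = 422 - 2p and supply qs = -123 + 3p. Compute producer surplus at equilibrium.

Equilibrium: 422 - 2p = -123 + 3p gives p* = 109, q* = 204.
Supply starts at p = 41 (where qs = 0).
PS = ½(109 − 41)(204) = 6936.

Producer surplus = 6936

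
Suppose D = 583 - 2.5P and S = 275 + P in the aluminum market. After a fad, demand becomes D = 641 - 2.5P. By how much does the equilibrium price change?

ΔP = 116/7

Original equilibrium: P* = 88, Q* = 363.
New equilibrium: 641 - 2.5P = 275 + P, so 366 = 3.5P and P' = 732/7; Q' = 641 − 2.5(732/7) = 2657/7.
Change in price: 732/7 − 88 = 116/7.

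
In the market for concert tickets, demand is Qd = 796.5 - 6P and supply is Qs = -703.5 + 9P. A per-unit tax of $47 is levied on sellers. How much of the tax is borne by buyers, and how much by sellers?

Buyers bear $28.2, sellers bear $18.8

Pre-tax equilibrium: P* = 100, Q* = 196.5.
Tax on sellers shifts supply to Qs = -703.5 + 9(P − 47) = -1126.5 + 9P.
796.5 - 6P = -1126.5 + 9P gives buyer price Pb = 128.2; sellers receive Ps = 128.2 − 47 = 81.2.
New quantity: Q = 796.5 − 6(128.2) = 27.3.
Buyer burden = 128.2 − 100 = 28.2; seller burden = 100 − 81.2 = 18.8.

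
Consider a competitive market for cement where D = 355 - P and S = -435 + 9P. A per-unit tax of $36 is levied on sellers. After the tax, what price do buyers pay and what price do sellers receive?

Buyers pay $111.4, sellers receive $75.4

Pre-tax equilibrium: P* = 79, Q* = 276.
Tax on sellers shifts supply to S = -435 + 9(P − 36) = -759 + 9P.
355 - P = -759 + 9P gives buyer price Pb = 111.4; sellers receive Ps = 111.4 − 36 = 75.4.
New quantity: Q = 355 − 1(111.4) = 243.6.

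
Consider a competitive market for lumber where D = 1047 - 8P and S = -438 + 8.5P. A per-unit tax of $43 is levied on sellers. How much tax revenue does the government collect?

Pre-tax equilibrium: P* = 90, Q* = 327.
Tax on sellers shifts supply to S = -438 + 8.5(P − 43) = -803.5 + 8.5P.
1047 - 8P = -803.5 + 8.5P gives buyer price Pb = 3701/33; sellers receive Ps = 3701/33 − 43 = 2282/33.
New quantity: Q = 1047 − 8(3701/33) = 4943/33.
Revenue = 43 × 4943/33 = 212549/33.

Tax revenue = 212549/33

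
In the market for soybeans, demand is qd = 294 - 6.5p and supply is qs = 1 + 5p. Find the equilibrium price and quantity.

Set qd = qs: 294 - 6.5p = 1 + 5p.
293 = 11.5p, so p* = 586/23.
q* = 294 − 6.5(586/23) = 2953/23.

p* = 586/23, q* = 2953/23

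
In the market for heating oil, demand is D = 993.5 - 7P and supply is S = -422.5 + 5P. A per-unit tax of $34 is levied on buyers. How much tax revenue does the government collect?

Tax revenue = 6970/3

Pre-tax equilibrium: P* = 118, Q* = 167.5.
Tax on buyers shifts demand to D = 993.5 − 7(P + 34) = 755.5 - 7P.
755.5 - 7P = -422.5 + 5P gives seller price Ps = 589/6; buyers pay Pb = 589/6 + 34 = 793/6.
New quantity: Q = 993.5 − 7(793/6) = 205/3.
Revenue = 34 × 205/3 = 6970/3.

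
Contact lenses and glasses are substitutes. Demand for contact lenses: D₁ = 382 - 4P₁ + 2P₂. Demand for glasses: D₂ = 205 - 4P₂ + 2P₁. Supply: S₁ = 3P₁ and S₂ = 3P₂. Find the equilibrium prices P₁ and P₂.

Market 1: 382 - 4P₁ + 2P₂ = 3P₁ → 7P₁ - 2P₂ = 382.
Market 2: 7P₂ - 2P₁ = 205.
Eliminating P₂: 7×(1) + 2×(2) gives 45P₁ = 3084, so P₁ = 1028/15.
Back-substitute into (2): P₂ = (205 + 2×1028/15) / 7 = 733/15.

P₁ = 1028/15, P₂ = 733/15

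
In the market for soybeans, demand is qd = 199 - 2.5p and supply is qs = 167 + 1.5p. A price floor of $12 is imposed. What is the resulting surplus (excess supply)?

Surplus = 16

Equilibrium price would be p* = 8, so the floor at 12 binds.
At p = 12: qd = 169, qs = 185.
Surplus = 185 − 169 = 16.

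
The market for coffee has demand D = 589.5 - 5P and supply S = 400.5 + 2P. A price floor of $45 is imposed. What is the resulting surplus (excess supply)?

Surplus = 126

Equilibrium price would be P* = 27, so the floor at 45 binds.
At P = 45: D = 364.5, S = 490.5.
Surplus = 490.5 − 364.5 = 126.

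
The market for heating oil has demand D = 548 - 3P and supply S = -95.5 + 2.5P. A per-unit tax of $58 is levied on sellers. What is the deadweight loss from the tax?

Deadweight loss = 25230/11

Pre-tax equilibrium: P* = 117, Q* = 197.
Tax on sellers shifts supply to S = -95.5 + 2.5(P − 58) = -240.5 + 2.5P.
548 - 3P = -240.5 + 2.5P gives buyer price Pb = 1577/11; sellers receive Ps = 1577/11 − 58 = 939/11.
New quantity: Q = 548 − 3(1577/11) = 1297/11.
DWL = ½ × 58 × (197 − 1297/11) = 25230/11.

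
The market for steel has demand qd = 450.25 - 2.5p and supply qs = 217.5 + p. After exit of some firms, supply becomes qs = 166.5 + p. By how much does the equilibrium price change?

Original equilibrium: p* = 66.5, q* = 284.
New equilibrium: 450.25 - 2.5p = 166.5 + p, so 283.75 = 3.5p and p' = 1135/14; q' = 450.25 − 2.5(1135/14) = 1733/7.
Change in price: 1135/14 − 66.5 = 102/7.

Δp = 102/7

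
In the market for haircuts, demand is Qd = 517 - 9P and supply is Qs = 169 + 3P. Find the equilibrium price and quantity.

P* = 29, Q* = 256

Set Qd = Qs: 517 - 9P = 169 + 3P.
348 = 12P, so P* = 29.
Q* = 517 − 9(29) = 256.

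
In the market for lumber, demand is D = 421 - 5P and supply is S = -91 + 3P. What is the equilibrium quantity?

Q* = 101

Set D = S: 421 - 5P = -91 + 3P.
512 = 8P, so P* = 64.
Q* = 421 − 5(64) = 101.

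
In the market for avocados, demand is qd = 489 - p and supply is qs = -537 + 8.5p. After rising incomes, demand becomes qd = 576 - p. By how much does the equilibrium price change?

Original equilibrium: p* = 108, q* = 381.
New equilibrium: 576 - p = -537 + 8.5p, so 1113 = 9.5p and p' = 2226/19; q' = 576 − 1(2226/19) = 8718/19.
Change in price: 2226/19 − 108 = 174/19.

Δp = 174/19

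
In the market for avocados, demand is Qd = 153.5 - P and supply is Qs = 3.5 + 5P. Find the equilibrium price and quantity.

P* = 25, Q* = 128.5

Set Qd = Qs: 153.5 - P = 3.5 + 5P.
150 = 6P, so P* = 25.
Q* = 153.5 − 1(25) = 128.5.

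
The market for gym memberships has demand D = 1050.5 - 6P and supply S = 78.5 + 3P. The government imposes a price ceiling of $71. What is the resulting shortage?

Equilibrium price would be P* = 108, so the ceiling at 71 binds.
At P = 71: D = 1050.5 − 6(71) = 624.5, S = 78.5 + 3(71) = 291.5.
Shortage = 624.5 − 291.5 = 333.

Shortage = 333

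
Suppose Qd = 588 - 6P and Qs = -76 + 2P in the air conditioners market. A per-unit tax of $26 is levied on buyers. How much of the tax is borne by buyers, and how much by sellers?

Pre-tax equilibrium: P* = 83, Q* = 90.
Tax on buyers shifts demand to Qd = 588 − 6(P + 26) = 432 - 6P.
432 - 6P = -76 + 2P gives seller price Ps = 63.5; buyers pay Pb = 63.5 + 26 = 89.5.
New quantity: Q = 588 − 6(89.5) = 51.
Buyer burden = 89.5 − 83 = 6.5; seller burden = 83 − 63.5 = 19.5.

Buyers bear $6.5, sellers bear $19.5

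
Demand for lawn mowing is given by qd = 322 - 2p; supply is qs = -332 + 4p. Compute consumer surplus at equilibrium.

Equilibrium: 322 - 2p = -332 + 4p gives p* = 109, q* = 104.
Demand choke price (qd = 0): p = 161.
CS = ½(161 − 109)(104) = 2704.

Consumer surplus = 2704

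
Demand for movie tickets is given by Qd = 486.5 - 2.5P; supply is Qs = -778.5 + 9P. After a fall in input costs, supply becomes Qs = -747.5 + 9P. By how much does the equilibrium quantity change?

ΔQ = 155/23

Original equilibrium: P* = 110, Q* = 211.5.
New equilibrium: 486.5 - 2.5P = -747.5 + 9P, so 1234 = 11.5P and P' = 2468/23; Q' = 486.5 − 2.5(2468/23) = 10039/46.
Change in quantity: 10039/46 − 211.5 = 155/23.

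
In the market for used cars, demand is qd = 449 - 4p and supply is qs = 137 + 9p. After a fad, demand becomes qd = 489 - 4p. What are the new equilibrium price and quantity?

p' = 352/13, q' = 4949/13

Original equilibrium: p* = 24, q* = 353.
New equilibrium: 489 - 4p = 137 + 9p, so 352 = 13p and p' = 352/13; q' = 489 − 4(352/13) = 4949/13.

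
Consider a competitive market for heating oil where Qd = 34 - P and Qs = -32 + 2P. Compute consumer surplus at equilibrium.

Consumer surplus = 72

Equilibrium: 34 - P = -32 + 2P gives P* = 22, Q* = 12.
Demand choke price (Qd = 0): P = 34.
CS = ½(34 − 22)(12) = 72.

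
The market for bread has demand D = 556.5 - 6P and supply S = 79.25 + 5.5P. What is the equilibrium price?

P* = 41.5

Set D = S: 556.5 - 6P = 79.25 + 5.5P.
477.25 = 11.5P, so P* = 41.5.
Q* = 556.5 − 6(41.5) = 307.5.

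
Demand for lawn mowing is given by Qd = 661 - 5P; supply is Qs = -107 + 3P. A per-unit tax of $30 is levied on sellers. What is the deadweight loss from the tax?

Pre-tax equilibrium: P* = 96, Q* = 181.
Tax on sellers shifts supply to Qs = -107 + 3(P − 30) = -197 + 3P.
661 - 5P = -197 + 3P gives buyer price Pb = 107.25; sellers receive Ps = 107.25 − 30 = 77.25.
New quantity: Q = 661 − 5(107.25) = 124.75.
DWL = ½ × 30 × (181 − 124.75) = 843.75.

Deadweight loss = 843.75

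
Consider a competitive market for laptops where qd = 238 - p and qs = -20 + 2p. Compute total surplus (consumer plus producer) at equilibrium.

Total surplus = 17328

Equilibrium: 238 - p = -20 + 2p gives p* = 86, q* = 152.
Demand choke price: p = 238; supply starts at p = 10.
CS = ½(238 − 86)(152) = 11552; PS = ½(86 − 10)(152) = 5776.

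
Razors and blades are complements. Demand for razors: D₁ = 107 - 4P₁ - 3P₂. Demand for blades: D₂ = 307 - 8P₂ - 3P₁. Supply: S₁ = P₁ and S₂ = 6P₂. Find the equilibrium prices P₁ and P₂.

Market 1: 107 - 4P₁ - 3P₂ = P₁ → 5P₁ + 3P₂ = 107.
Market 2: 14P₂ + 3P₁ = 307.
Eliminating P₂: 14×(1) − 3×(2) gives 61P₁ = 577, so P₁ = 577/61.
Back-substitute into (2): P₂ = (307 − 3×577/61) / 14 = 1214/61.

P₁ = 577/61, P₂ = 1214/61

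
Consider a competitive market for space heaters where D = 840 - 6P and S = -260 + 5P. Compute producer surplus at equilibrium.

Producer surplus = 5760

Equilibrium: 840 - 6P = -260 + 5P gives P* = 100, Q* = 240.
Supply starts at P = 52 (where S = 0).
PS = ½(100 − 52)(240) = 5760.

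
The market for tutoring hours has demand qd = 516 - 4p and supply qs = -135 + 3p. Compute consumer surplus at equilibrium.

Equilibrium: 516 - 4p = -135 + 3p gives p* = 93, q* = 144.
Demand choke price (qd = 0): p = 129.
CS = ½(129 − 93)(144) = 2592.

Consumer surplus = 2592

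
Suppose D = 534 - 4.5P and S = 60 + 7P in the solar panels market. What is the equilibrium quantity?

Q* = 8016/23

Set D = S: 534 - 4.5P = 60 + 7P.
474 = 11.5P, so P* = 948/23.
Q* = 534 − 4.5(948/23) = 8016/23.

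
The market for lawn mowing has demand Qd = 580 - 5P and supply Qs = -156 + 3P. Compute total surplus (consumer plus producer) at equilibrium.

Total surplus = 3840

Equilibrium: 580 - 5P = -156 + 3P gives P* = 92, Q* = 120.
Demand choke price: P = 116; supply starts at P = 52.
CS = ½(116 − 92)(120) = 1440; PS = ½(92 − 52)(120) = 2400.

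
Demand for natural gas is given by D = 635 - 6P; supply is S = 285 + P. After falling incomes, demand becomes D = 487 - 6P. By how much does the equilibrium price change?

ΔP = -148/7

Original equilibrium: P* = 50, Q* = 335.
New equilibrium: 487 - 6P = 285 + P, so 202 = 7P and P' = 202/7; Q' = 487 − 6(202/7) = 2197/7.
Change in price: 202/7 − 50 = -148/7.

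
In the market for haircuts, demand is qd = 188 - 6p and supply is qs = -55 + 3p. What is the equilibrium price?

Set qd = qs: 188 - 6p = -55 + 3p.
243 = 9p, so p* = 27.
q* = 188 − 6(27) = 26.

p* = 27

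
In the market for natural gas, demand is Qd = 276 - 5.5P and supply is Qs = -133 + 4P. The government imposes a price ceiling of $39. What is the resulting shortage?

Shortage = 38.5

Equilibrium price would be P* = 818/19, so the ceiling at 39 binds.
At P = 39: Qd = 276 − 5.5(39) = 61.5, Qs = -133 + 4(39) = 23.
Shortage = 61.5 − 23 = 38.5.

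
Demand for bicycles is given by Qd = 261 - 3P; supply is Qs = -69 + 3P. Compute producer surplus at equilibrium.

Producer surplus = 1536

Equilibrium: 261 - 3P = -69 + 3P gives P* = 55, Q* = 96.
Supply starts at P = 23 (where Qs = 0).
PS = ½(55 − 23)(96) = 1536.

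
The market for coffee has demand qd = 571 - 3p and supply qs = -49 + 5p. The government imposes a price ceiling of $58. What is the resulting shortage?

Shortage = 156

Equilibrium price would be p* = 77.5, so the ceiling at 58 binds.
At p = 58: qd = 571 − 3(58) = 397, qs = -49 + 5(58) = 241.
Shortage = 397 − 241 = 156.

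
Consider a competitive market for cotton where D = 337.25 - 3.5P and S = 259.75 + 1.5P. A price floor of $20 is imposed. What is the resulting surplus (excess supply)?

Equilibrium price would be P* = 15.5, so the floor at 20 binds.
At P = 20: D = 267.25, S = 289.75.
Surplus = 289.75 − 267.25 = 22.5.

Surplus = 22.5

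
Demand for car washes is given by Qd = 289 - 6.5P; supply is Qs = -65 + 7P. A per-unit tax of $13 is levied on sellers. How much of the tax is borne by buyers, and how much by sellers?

Buyers bear 182/27, sellers bear 169/27

Pre-tax equilibrium: P* = 236/9, Q* = 1067/9.
Tax on sellers shifts supply to Qs = -65 + 7(P − 13) = -156 + 7P.
289 - 6.5P = -156 + 7P gives buyer price Pb = 890/27; sellers receive Ps = 890/27 − 13 = 539/27.
New quantity: Q = 289 − 6.5(890/27) = 2018/27.
Buyer burden = 890/27 − 236/9 = 182/27; seller burden = 236/9 − 539/27 = 169/27.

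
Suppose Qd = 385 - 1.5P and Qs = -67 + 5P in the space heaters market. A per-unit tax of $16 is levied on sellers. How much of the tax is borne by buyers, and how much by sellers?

Pre-tax equilibrium: P* = 904/13, Q* = 3649/13.
Tax on sellers shifts supply to Qs = -67 + 5(P − 16) = -147 + 5P.
385 - 1.5P = -147 + 5P gives buyer price Pb = 1064/13; sellers receive Ps = 1064/13 − 16 = 856/13.
New quantity: Q = 385 − 1.5(1064/13) = 3409/13.
Buyer burden = 1064/13 − 904/13 = 160/13; seller burden = 904/13 − 856/13 = 48/13.

Buyers bear 160/13, sellers bear 48/13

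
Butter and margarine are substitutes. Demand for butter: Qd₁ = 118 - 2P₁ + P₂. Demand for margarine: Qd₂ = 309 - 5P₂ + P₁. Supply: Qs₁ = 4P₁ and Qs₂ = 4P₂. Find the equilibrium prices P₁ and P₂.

P₁ = 1371/53, P₂ = 1972/53

Market 1: 118 - 2P₁ + P₂ = 4P₁ → 6P₁ - P₂ = 118.
Market 2: 9P₂ - P₁ = 309.
Eliminating P₂: 9×(1) + 1×(2) gives 53P₁ = 1371, so P₁ = 1371/53.
Back-substitute into (2): P₂ = (309 + 1×1371/53) / 9 = 1972/53.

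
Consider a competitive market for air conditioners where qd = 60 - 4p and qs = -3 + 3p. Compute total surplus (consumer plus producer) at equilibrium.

Total surplus = 168

Equilibrium: 60 - 4p = -3 + 3p gives p* = 9, q* = 24.
Demand choke price: p = 15; supply starts at p = 1.
CS = ½(15 − 9)(24) = 72; PS = ½(9 − 1)(24) = 96.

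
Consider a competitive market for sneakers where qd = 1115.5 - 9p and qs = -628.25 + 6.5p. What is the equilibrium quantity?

Set qd = qs: 1115.5 - 9p = -628.25 + 6.5p.
1743.75 = 15.5p, so p* = 112.5.
q* = 1115.5 − 9(112.5) = 103.

q* = 103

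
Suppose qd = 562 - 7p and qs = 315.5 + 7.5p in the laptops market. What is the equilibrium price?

Set qd = qs: 562 - 7p = 315.5 + 7.5p.
246.5 = 14.5p, so p* = 17.
q* = 562 − 7(17) = 443.

p* = 17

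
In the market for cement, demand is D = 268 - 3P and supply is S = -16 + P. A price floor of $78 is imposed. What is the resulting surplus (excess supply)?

Surplus = 28

Equilibrium price would be P* = 71, so the floor at 78 binds.
At P = 78: D = 34, S = 62.
Surplus = 62 − 34 = 28.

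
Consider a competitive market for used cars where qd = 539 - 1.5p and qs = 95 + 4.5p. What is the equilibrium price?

p* = 74

Set qd = qs: 539 - 1.5p = 95 + 4.5p.
444 = 6p, so p* = 74.
q* = 539 − 1.5(74) = 428.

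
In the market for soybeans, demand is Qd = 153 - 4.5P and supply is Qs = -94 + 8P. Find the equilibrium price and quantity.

Set Qd = Qs: 153 - 4.5P = -94 + 8P.
247 = 12.5P, so P* = 19.76.
Q* = 153 − 4.5(19.76) = 64.08.

P* = 19.76, Q* = 64.08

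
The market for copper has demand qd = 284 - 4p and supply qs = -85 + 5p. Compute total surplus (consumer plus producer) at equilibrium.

Equilibrium: 284 - 4p = -85 + 5p gives p* = 41, q* = 120.
Demand choke price: p = 71; supply starts at p = 17.
CS = ½(71 − 41)(120) = 1800; PS = ½(41 − 17)(120) = 1440.

Total surplus = 3240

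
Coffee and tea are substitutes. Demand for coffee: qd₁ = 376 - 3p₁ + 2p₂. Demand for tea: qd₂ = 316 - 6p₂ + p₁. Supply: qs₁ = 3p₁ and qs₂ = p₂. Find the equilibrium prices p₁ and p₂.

Market 1: 376 - 3p₁ + 2p₂ = 3p₁ → 6p₁ - 2p₂ = 376.
Market 2: 7p₂ - p₁ = 316.
Eliminating p₂: 7×(1) + 2×(2) gives 40p₁ = 3264, so p₁ = 81.6.
Back-substitute into (2): p₂ = (316 + 1×81.6) / 7 = 56.8.

p₁ = 81.6, p₂ = 56.8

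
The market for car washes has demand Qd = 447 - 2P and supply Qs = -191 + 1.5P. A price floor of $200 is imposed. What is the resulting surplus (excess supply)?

Equilibrium price would be P* = 1276/7, so the floor at 200 binds.
At P = 200: Qd = 47, Qs = 109.
Surplus = 109 − 47 = 62.

Surplus = 62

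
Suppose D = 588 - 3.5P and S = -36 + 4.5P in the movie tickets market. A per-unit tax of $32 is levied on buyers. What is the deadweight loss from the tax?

Deadweight loss = 1008

Pre-tax equilibrium: P* = 78, Q* = 315.
Tax on buyers shifts demand to D = 588 − 3.5(P + 32) = 476 - 3.5P.
476 - 3.5P = -36 + 4.5P gives seller price Ps = 64; buyers pay Pb = 64 + 32 = 96.
New quantity: Q = 588 − 3.5(96) = 252.
DWL = ½ × 32 × (315 − 252) = 1008.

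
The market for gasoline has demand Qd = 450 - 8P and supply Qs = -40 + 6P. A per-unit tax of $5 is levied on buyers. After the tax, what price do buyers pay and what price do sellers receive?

Pre-tax equilibrium: P* = 35, Q* = 170.
Tax on buyers shifts demand to Qd = 450 − 8(P + 5) = 410 - 8P.
410 - 8P = -40 + 6P gives seller price Ps = 225/7; buyers pay Pb = 225/7 + 5 = 260/7.
New quantity: Q = 450 − 8(260/7) = 1070/7.

Buyers pay 260/7, sellers receive 225/7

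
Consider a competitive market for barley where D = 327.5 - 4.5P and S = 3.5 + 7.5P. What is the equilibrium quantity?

Set D = S: 327.5 - 4.5P = 3.5 + 7.5P.
324 = 12P, so P* = 27.
Q* = 327.5 − 4.5(27) = 206.

Q* = 206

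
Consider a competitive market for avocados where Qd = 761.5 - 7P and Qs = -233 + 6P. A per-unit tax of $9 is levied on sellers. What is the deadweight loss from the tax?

Pre-tax equilibrium: P* = 76.5, Q* = 226.
Tax on sellers shifts supply to Qs = -233 + 6(P − 9) = -287 + 6P.
761.5 - 7P = -287 + 6P gives buyer price Pb = 2097/26; sellers receive Ps = 2097/26 − 9 = 1863/26.
New quantity: Q = 761.5 − 7(2097/26) = 2560/13.
DWL = ½ × 9 × (226 − 2560/13) = 1701/13.

Deadweight loss = 1701/13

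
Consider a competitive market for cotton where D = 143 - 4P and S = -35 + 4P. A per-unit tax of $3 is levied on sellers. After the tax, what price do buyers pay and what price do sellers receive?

Pre-tax equilibrium: P* = 22.25, Q* = 54.
Tax on sellers shifts supply to S = -35 + 4(P − 3) = -47 + 4P.
143 - 4P = -47 + 4P gives buyer price Pb = 23.75; sellers receive Ps = 23.75 − 3 = 20.75.
New quantity: Q = 143 − 4(23.75) = 48.

Buyers pay $23.75, sellers receive $20.75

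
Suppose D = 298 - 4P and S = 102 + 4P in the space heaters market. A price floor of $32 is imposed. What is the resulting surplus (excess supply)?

Equilibrium price would be P* = 24.5, so the floor at 32 binds.
At P = 32: D = 170, S = 230.
Surplus = 230 − 170 = 60.

Surplus = 60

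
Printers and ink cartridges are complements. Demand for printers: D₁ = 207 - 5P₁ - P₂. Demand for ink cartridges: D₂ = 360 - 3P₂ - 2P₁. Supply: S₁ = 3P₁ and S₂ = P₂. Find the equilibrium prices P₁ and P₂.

P₁ = 15.6, P₂ = 82.2

Market 1: 207 - 5P₁ - P₂ = 3P₁ → 8P₁ + P₂ = 207.
Market 2: 4P₂ + 2P₁ = 360.
Eliminating P₂: 4×(1) − 1×(2) gives 30P₁ = 468, so P₁ = 15.6.
Back-substitute into (2): P₂ = (360 − 2×15.6) / 4 = 82.2.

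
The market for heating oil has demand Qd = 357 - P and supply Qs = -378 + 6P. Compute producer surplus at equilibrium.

Equilibrium: 357 - P = -378 + 6P gives P* = 105, Q* = 252.
Supply starts at P = 63 (where Qs = 0).
PS = ½(105 − 63)(252) = 5292.

Producer surplus = 5292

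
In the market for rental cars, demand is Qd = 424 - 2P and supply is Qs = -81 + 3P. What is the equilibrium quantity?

Q* = 222

Set Qd = Qs: 424 - 2P = -81 + 3P.
505 = 5P, so P* = 101.
Q* = 424 − 2(101) = 222.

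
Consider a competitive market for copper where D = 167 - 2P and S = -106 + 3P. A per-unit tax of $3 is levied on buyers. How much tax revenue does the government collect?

Tax revenue = 162.6

Pre-tax equilibrium: P* = 54.6, Q* = 57.8.
Tax on buyers shifts demand to D = 167 − 2(P + 3) = 161 - 2P.
161 - 2P = -106 + 3P gives seller price Ps = 53.4; buyers pay Pb = 53.4 + 3 = 56.4.
New quantity: Q = 167 − 2(56.4) = 54.2.
Revenue = 3 × 54.2 = 162.6.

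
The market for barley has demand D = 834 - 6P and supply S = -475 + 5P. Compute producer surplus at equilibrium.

Producer surplus = 1440

Equilibrium: 834 - 6P = -475 + 5P gives P* = 119, Q* = 120.
Supply starts at P = 95 (where S = 0).
PS = ½(119 − 95)(120) = 1440.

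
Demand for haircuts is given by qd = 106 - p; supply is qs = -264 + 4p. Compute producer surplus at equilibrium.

Equilibrium: 106 - p = -264 + 4p gives p* = 74, q* = 32.
Supply starts at p = 66 (where qs = 0).
PS = ½(74 − 66)(32) = 128.

Producer surplus = 128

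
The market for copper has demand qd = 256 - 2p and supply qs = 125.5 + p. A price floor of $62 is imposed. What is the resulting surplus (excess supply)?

Surplus = 55.5

Equilibrium price would be p* = 43.5, so the floor at 62 binds.
At p = 62: qd = 132, qs = 187.5.
Surplus = 187.5 − 132 = 55.5.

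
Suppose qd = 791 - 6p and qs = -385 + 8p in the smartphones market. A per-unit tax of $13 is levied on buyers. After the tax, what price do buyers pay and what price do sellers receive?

Pre-tax equilibrium: p* = 84, q* = 287.
Tax on buyers shifts demand to qd = 791 − 6(p + 13) = 713 - 6p.
713 - 6p = -385 + 8p gives seller price ps = 549/7; buyers pay pb = 549/7 + 13 = 640/7.
New quantity: q = 791 − 6(640/7) = 1697/7.

Buyers pay 640/7, sellers receive 549/7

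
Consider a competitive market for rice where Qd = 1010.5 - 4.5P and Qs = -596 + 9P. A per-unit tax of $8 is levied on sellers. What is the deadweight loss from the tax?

Deadweight loss = 96

Pre-tax equilibrium: P* = 119, Q* = 475.
Tax on sellers shifts supply to Qs = -596 + 9(P − 8) = -668 + 9P.
1010.5 - 4.5P = -668 + 9P gives buyer price Pb = 373/3; sellers receive Ps = 373/3 − 8 = 349/3.
New quantity: Q = 1010.5 − 4.5(373/3) = 451.
DWL = ½ × 8 × (475 − 451) = 96.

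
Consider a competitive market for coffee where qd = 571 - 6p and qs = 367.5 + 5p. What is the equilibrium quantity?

Set qd = qs: 571 - 6p = 367.5 + 5p.
203.5 = 11p, so p* = 18.5.
q* = 571 − 6(18.5) = 460.

q* = 460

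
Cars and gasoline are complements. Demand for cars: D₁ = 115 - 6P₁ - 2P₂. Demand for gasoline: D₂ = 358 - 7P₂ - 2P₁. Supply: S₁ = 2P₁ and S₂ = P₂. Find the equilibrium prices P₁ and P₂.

P₁ = 3.4, P₂ = 43.9

Market 1: 115 - 6P₁ - 2P₂ = 2P₁ → 8P₁ + 2P₂ = 115.
Market 2: 8P₂ + 2P₁ = 358.
Eliminating P₂: 8×(1) − 2×(2) gives 60P₁ = 204, so P₁ = 3.4.
Back-substitute into (2): P₂ = (358 − 2×3.4) / 8 = 43.9.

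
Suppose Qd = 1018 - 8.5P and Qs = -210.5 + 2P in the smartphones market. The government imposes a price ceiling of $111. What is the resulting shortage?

Shortage = 63

Equilibrium price would be P* = 117, so the ceiling at 111 binds.
At P = 111: Qd = 1018 − 8.5(111) = 74.5, Qs = -210.5 + 2(111) = 11.5.
Shortage = 74.5 − 11.5 = 63.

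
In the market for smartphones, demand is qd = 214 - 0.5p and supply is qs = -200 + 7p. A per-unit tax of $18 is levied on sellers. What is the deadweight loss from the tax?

Pre-tax equilibrium: p* = 55.2, q* = 186.4.
Tax on sellers shifts supply to qs = -200 + 7(p − 18) = -326 + 7p.
214 - 0.5p = -326 + 7p gives buyer price pb = 72; sellers receive ps = 72 − 18 = 54.
New quantity: q = 214 − 0.5(72) = 178.
DWL = ½ × 18 × (186.4 − 178) = 75.6.

Deadweight loss = 75.6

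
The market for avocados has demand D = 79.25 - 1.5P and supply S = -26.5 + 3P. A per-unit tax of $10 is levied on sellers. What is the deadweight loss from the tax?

Pre-tax equilibrium: P* = 23.5, Q* = 44.
Tax on sellers shifts supply to S = -26.5 + 3(P − 10) = -56.5 + 3P.
79.25 - 1.5P = -56.5 + 3P gives buyer price Pb = 181/6; sellers receive Ps = 181/6 − 10 = 121/6.
New quantity: Q = 79.25 − 1.5(181/6) = 34.
DWL = ½ × 10 × (44 − 34) = 50.

Deadweight loss = 50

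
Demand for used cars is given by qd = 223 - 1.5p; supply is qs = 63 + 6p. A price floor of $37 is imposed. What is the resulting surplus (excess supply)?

Equilibrium price would be p* = 64/3, so the floor at 37 binds.
At p = 37: qd = 167.5, qs = 285.
Surplus = 285 − 167.5 = 117.5.

Surplus = 117.5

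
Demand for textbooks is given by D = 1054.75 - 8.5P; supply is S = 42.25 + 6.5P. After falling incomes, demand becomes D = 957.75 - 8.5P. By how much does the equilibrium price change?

ΔP = -97/15

Original equilibrium: P* = 67.5, Q* = 481.
New equilibrium: 957.75 - 8.5P = 42.25 + 6.5P, so 915.5 = 15P and P' = 1831/30; Q' = 957.75 − 8.5(1831/30) = 13169/30.
Change in price: 1831/30 − 67.5 = -97/15.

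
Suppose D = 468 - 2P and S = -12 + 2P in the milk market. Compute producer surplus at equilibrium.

Equilibrium: 468 - 2P = -12 + 2P gives P* = 120, Q* = 228.
Supply starts at P = 6 (where S = 0).
PS = ½(120 − 6)(228) = 12996.

Producer surplus = 12996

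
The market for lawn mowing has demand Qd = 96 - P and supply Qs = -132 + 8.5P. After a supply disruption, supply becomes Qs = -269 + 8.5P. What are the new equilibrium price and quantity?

P' = 730/19, Q' = 1094/19

Original equilibrium: P* = 24, Q* = 72.
New equilibrium: 96 - P = -269 + 8.5P, so 365 = 9.5P and P' = 730/19; Q' = 96 − 1(730/19) = 1094/19.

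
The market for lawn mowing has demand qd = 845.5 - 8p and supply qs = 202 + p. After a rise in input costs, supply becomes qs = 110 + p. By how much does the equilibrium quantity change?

Original equilibrium: p* = 71.5, q* = 273.5.
New equilibrium: 845.5 - 8p = 110 + p, so 735.5 = 9p and p' = 1471/18; q' = 845.5 − 8(1471/18) = 3451/18.
Change in quantity: 3451/18 − 273.5 = -736/9.

Δq = -736/9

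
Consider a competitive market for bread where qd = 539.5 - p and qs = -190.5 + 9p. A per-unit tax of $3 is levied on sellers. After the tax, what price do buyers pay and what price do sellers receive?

Buyers pay $75.7, sellers receive $72.7

Pre-tax equilibrium: p* = 73, q* = 466.5.
Tax on sellers shifts supply to qs = -190.5 + 9(p − 3) = -217.5 + 9p.
539.5 - p = -217.5 + 9p gives buyer price pb = 75.7; sellers receive ps = 75.7 − 3 = 72.7.
New quantity: q = 539.5 − 1(75.7) = 463.8.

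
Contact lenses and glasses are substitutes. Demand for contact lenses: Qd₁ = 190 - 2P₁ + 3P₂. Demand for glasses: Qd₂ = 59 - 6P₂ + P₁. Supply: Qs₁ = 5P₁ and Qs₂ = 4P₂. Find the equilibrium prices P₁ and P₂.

P₁ = 31, P₂ = 9

Market 1: 190 - 2P₁ + 3P₂ = 5P₁ → 7P₁ - 3P₂ = 190.
Market 2: 10P₂ - P₁ = 59.
Eliminating P₂: 10×(1) + 3×(2) gives 67P₁ = 2077, so P₁ = 31.
Back-substitute into (2): P₂ = (59 + 1×31) / 10 = 9.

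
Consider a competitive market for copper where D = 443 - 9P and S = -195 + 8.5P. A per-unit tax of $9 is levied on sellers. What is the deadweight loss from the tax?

Pre-tax equilibrium: P* = 1276/35, Q* = 4021/35.
Tax on sellers shifts supply to S = -195 + 8.5(P − 9) = -271.5 + 8.5P.
443 - 9P = -271.5 + 8.5P gives buyer price Pb = 1429/35; sellers receive Ps = 1429/35 − 9 = 1114/35.
New quantity: Q = 443 − 9(1429/35) = 2644/35.
DWL = ½ × 9 × (4021/35 − 2644/35) = 12393/70.

Deadweight loss = 12393/70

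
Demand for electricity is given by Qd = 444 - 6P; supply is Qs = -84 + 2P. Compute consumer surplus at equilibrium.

Equilibrium: 444 - 6P = -84 + 2P gives P* = 66, Q* = 48.
Demand choke price (Qd = 0): P = 74.
CS = ½(74 − 66)(48) = 192.

Consumer surplus = 192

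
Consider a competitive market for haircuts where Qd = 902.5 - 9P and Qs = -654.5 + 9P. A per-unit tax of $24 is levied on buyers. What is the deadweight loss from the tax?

Deadweight loss = 1296

Pre-tax equilibrium: P* = 86.5, Q* = 124.
Tax on buyers shifts demand to Qd = 902.5 − 9(P + 24) = 686.5 - 9P.
686.5 - 9P = -654.5 + 9P gives seller price Ps = 74.5; buyers pay Pb = 74.5 + 24 = 98.5.
New quantity: Q = 902.5 − 9(98.5) = 16.
DWL = ½ × 24 × (124 − 16) = 1296.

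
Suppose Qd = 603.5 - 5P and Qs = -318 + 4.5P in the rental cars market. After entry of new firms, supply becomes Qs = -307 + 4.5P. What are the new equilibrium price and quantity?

P' = 1821/19, Q' = 4723/38

Original equilibrium: P* = 97, Q* = 118.5.
New equilibrium: 603.5 - 5P = -307 + 4.5P, so 910.5 = 9.5P and P' = 1821/19; Q' = 603.5 − 5(1821/19) = 4723/38.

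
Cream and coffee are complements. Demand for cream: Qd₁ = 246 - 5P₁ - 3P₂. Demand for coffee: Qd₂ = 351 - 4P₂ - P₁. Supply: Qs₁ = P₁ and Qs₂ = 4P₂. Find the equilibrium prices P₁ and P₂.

P₁ = 61/3, P₂ = 124/3

Market 1: 246 - 5P₁ - 3P₂ = P₁ → 6P₁ + 3P₂ = 246.
Market 2: 8P₂ + P₁ = 351.
Eliminating P₂: 8×(1) − 3×(2) gives 45P₁ = 915, so P₁ = 61/3.
Back-substitute into (2): P₂ = (351 − 1×61/3) / 8 = 124/3.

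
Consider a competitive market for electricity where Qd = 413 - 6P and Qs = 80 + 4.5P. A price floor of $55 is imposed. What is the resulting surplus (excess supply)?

Surplus = 244.5

Equilibrium price would be P* = 222/7, so the floor at 55 binds.
At P = 55: Qd = 83, Qs = 327.5.
Surplus = 327.5 − 83 = 244.5.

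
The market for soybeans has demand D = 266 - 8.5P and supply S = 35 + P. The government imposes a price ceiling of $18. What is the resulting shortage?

Shortage = 60

Equilibrium price would be P* = 462/19, so the ceiling at 18 binds.
At P = 18: D = 266 − 8.5(18) = 113, S = 35 + 1(18) = 53.
Shortage = 113 − 53 = 60.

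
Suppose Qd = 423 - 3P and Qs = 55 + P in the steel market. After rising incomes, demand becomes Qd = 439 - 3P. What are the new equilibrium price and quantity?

Original equilibrium: P* = 92, Q* = 147.
New equilibrium: 439 - 3P = 55 + P, so 384 = 4P and P' = 96; Q' = 439 − 3(96) = 151.

P' = 96, Q' = 151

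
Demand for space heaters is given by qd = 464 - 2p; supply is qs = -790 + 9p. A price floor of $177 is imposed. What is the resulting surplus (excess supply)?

Surplus = 693

Equilibrium price would be p* = 114, so the floor at 177 binds.
At p = 177: qd = 110, qs = 803.
Surplus = 803 − 110 = 693.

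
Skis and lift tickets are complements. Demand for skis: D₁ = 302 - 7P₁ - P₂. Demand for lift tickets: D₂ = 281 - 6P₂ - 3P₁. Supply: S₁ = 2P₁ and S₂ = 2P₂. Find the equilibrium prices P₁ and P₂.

P₁ = 2135/69, P₂ = 541/23

Market 1: 302 - 7P₁ - P₂ = 2P₁ → 9P₁ + P₂ = 302.
Market 2: 8P₂ + 3P₁ = 281.
Eliminating P₂: 8×(1) − 1×(2) gives 69P₁ = 2135, so P₁ = 2135/69.
Back-substitute into (2): P₂ = (281 − 3×2135/69) / 8 = 541/23.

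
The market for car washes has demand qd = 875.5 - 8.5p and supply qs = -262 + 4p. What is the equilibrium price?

p* = 91

Set qd = qs: 875.5 - 8.5p = -262 + 4p.
1137.5 = 12.5p, so p* = 91.
q* = 875.5 − 8.5(91) = 102.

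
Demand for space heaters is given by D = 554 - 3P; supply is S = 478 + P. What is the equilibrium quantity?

Q* = 497

Set D = S: 554 - 3P = 478 + P.
76 = 4P, so P* = 19.
Q* = 554 − 3(19) = 497.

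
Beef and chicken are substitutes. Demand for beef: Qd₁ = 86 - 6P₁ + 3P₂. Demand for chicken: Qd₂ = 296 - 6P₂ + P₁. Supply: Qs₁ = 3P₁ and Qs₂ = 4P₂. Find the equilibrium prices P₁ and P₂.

P₁ = 1748/87, P₂ = 2750/87

Market 1: 86 - 6P₁ + 3P₂ = 3P₁ → 9P₁ - 3P₂ = 86.
Market 2: 10P₂ - P₁ = 296.
Eliminating P₂: 10×(1) + 3×(2) gives 87P₁ = 1748, so P₁ = 1748/87.
Back-substitute into (2): P₂ = (296 + 1×1748/87) / 10 = 2750/87.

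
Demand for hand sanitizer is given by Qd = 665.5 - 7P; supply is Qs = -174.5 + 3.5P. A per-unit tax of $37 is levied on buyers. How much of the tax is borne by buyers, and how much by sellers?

Pre-tax equilibrium: P* = 80, Q* = 105.5.
Tax on buyers shifts demand to Qd = 665.5 − 7(P + 37) = 406.5 - 7P.
406.5 - 7P = -174.5 + 3.5P gives seller price Ps = 166/3; buyers pay Pb = 166/3 + 37 = 277/3.
New quantity: Q = 665.5 − 7(277/3) = 115/6.
Buyer burden = 277/3 − 80 = 37/3; seller burden = 80 − 166/3 = 74/3.

Buyers bear 37/3, sellers bear 74/3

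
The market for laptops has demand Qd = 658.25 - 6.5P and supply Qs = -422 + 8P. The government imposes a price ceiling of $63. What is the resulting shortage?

Equilibrium price would be P* = 74.5, so the ceiling at 63 binds.
At P = 63: Qd = 658.25 − 6.5(63) = 248.75, Qs = -422 + 8(63) = 82.
Shortage = 248.75 − 82 = 166.75.

Shortage = 166.75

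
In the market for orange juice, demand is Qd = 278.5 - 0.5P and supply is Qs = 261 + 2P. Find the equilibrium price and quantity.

P* = 7, Q* = 275

Set Qd = Qs: 278.5 - 0.5P = 261 + 2P.
17.5 = 2.5P, so P* = 7.
Q* = 278.5 − 0.5(7) = 275.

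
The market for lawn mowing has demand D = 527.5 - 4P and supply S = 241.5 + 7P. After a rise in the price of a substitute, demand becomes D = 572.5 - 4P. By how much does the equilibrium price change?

Original equilibrium: P* = 26, Q* = 423.5.
New equilibrium: 572.5 - 4P = 241.5 + 7P, so 331 = 11P and P' = 331/11; Q' = 572.5 − 4(331/11) = 9947/22.
Change in price: 331/11 − 26 = 45/11.

ΔP = 45/11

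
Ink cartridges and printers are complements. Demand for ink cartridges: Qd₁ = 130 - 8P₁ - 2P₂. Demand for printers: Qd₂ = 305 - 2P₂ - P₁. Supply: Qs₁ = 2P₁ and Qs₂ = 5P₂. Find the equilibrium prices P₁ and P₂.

Market 1: 130 - 8P₁ - 2P₂ = 2P₁ → 10P₁ + 2P₂ = 130.
Market 2: 7P₂ + P₁ = 305.
Eliminating P₂: 7×(1) − 2×(2) gives 68P₁ = 300, so P₁ = 75/17.
Back-substitute into (2): P₂ = (305 − 1×75/17) / 7 = 730/17.

P₁ = 75/17, P₂ = 730/17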